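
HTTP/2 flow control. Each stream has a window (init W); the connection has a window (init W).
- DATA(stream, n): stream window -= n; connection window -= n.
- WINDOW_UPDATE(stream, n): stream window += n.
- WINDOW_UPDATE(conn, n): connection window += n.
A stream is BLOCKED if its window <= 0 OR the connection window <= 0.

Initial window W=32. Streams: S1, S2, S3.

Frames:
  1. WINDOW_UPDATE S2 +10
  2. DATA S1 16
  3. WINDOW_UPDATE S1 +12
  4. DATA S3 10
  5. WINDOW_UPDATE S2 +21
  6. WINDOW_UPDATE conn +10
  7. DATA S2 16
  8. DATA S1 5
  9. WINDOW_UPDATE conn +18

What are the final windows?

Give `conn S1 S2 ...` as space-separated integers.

Answer: 13 23 47 22

Derivation:
Op 1: conn=32 S1=32 S2=42 S3=32 blocked=[]
Op 2: conn=16 S1=16 S2=42 S3=32 blocked=[]
Op 3: conn=16 S1=28 S2=42 S3=32 blocked=[]
Op 4: conn=6 S1=28 S2=42 S3=22 blocked=[]
Op 5: conn=6 S1=28 S2=63 S3=22 blocked=[]
Op 6: conn=16 S1=28 S2=63 S3=22 blocked=[]
Op 7: conn=0 S1=28 S2=47 S3=22 blocked=[1, 2, 3]
Op 8: conn=-5 S1=23 S2=47 S3=22 blocked=[1, 2, 3]
Op 9: conn=13 S1=23 S2=47 S3=22 blocked=[]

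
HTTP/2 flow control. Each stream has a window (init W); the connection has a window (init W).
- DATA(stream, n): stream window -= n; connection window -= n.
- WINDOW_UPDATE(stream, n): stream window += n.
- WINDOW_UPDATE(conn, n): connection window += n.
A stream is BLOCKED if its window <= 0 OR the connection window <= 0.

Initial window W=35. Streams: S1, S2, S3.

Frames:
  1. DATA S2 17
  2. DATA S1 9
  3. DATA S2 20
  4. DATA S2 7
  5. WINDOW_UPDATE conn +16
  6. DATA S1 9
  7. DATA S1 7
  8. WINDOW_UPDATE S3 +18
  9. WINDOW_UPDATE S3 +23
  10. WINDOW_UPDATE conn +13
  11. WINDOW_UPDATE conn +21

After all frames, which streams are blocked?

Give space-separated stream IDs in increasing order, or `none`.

Answer: S2

Derivation:
Op 1: conn=18 S1=35 S2=18 S3=35 blocked=[]
Op 2: conn=9 S1=26 S2=18 S3=35 blocked=[]
Op 3: conn=-11 S1=26 S2=-2 S3=35 blocked=[1, 2, 3]
Op 4: conn=-18 S1=26 S2=-9 S3=35 blocked=[1, 2, 3]
Op 5: conn=-2 S1=26 S2=-9 S3=35 blocked=[1, 2, 3]
Op 6: conn=-11 S1=17 S2=-9 S3=35 blocked=[1, 2, 3]
Op 7: conn=-18 S1=10 S2=-9 S3=35 blocked=[1, 2, 3]
Op 8: conn=-18 S1=10 S2=-9 S3=53 blocked=[1, 2, 3]
Op 9: conn=-18 S1=10 S2=-9 S3=76 blocked=[1, 2, 3]
Op 10: conn=-5 S1=10 S2=-9 S3=76 blocked=[1, 2, 3]
Op 11: conn=16 S1=10 S2=-9 S3=76 blocked=[2]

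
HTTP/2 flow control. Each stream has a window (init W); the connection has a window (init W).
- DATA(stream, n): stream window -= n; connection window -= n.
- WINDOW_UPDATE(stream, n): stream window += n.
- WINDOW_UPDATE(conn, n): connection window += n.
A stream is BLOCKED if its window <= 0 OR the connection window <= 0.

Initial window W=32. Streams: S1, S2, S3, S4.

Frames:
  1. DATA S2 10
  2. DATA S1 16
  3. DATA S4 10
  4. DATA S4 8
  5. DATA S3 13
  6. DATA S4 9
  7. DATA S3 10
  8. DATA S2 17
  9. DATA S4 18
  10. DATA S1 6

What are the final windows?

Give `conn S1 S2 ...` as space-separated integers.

Answer: -85 10 5 9 -13

Derivation:
Op 1: conn=22 S1=32 S2=22 S3=32 S4=32 blocked=[]
Op 2: conn=6 S1=16 S2=22 S3=32 S4=32 blocked=[]
Op 3: conn=-4 S1=16 S2=22 S3=32 S4=22 blocked=[1, 2, 3, 4]
Op 4: conn=-12 S1=16 S2=22 S3=32 S4=14 blocked=[1, 2, 3, 4]
Op 5: conn=-25 S1=16 S2=22 S3=19 S4=14 blocked=[1, 2, 3, 4]
Op 6: conn=-34 S1=16 S2=22 S3=19 S4=5 blocked=[1, 2, 3, 4]
Op 7: conn=-44 S1=16 S2=22 S3=9 S4=5 blocked=[1, 2, 3, 4]
Op 8: conn=-61 S1=16 S2=5 S3=9 S4=5 blocked=[1, 2, 3, 4]
Op 9: conn=-79 S1=16 S2=5 S3=9 S4=-13 blocked=[1, 2, 3, 4]
Op 10: conn=-85 S1=10 S2=5 S3=9 S4=-13 blocked=[1, 2, 3, 4]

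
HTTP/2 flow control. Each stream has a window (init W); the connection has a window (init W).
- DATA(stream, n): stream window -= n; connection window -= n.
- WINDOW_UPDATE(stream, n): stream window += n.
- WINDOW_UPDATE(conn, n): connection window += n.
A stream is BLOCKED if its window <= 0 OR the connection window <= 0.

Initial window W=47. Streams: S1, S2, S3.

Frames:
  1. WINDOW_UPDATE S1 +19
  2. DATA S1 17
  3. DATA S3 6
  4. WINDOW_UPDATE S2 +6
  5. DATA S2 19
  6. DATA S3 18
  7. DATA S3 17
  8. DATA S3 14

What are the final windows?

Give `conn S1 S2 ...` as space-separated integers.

Answer: -44 49 34 -8

Derivation:
Op 1: conn=47 S1=66 S2=47 S3=47 blocked=[]
Op 2: conn=30 S1=49 S2=47 S3=47 blocked=[]
Op 3: conn=24 S1=49 S2=47 S3=41 blocked=[]
Op 4: conn=24 S1=49 S2=53 S3=41 blocked=[]
Op 5: conn=5 S1=49 S2=34 S3=41 blocked=[]
Op 6: conn=-13 S1=49 S2=34 S3=23 blocked=[1, 2, 3]
Op 7: conn=-30 S1=49 S2=34 S3=6 blocked=[1, 2, 3]
Op 8: conn=-44 S1=49 S2=34 S3=-8 blocked=[1, 2, 3]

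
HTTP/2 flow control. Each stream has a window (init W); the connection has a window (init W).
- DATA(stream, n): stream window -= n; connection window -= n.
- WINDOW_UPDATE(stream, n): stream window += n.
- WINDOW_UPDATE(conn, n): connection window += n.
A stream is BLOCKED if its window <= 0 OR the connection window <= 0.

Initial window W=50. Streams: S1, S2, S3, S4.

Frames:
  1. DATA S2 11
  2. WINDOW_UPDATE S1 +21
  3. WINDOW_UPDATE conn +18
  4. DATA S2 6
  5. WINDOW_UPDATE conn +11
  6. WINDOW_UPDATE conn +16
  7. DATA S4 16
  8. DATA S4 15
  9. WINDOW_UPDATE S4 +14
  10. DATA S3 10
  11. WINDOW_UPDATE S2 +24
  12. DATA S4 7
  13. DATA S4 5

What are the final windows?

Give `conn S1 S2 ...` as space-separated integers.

Answer: 25 71 57 40 21

Derivation:
Op 1: conn=39 S1=50 S2=39 S3=50 S4=50 blocked=[]
Op 2: conn=39 S1=71 S2=39 S3=50 S4=50 blocked=[]
Op 3: conn=57 S1=71 S2=39 S3=50 S4=50 blocked=[]
Op 4: conn=51 S1=71 S2=33 S3=50 S4=50 blocked=[]
Op 5: conn=62 S1=71 S2=33 S3=50 S4=50 blocked=[]
Op 6: conn=78 S1=71 S2=33 S3=50 S4=50 blocked=[]
Op 7: conn=62 S1=71 S2=33 S3=50 S4=34 blocked=[]
Op 8: conn=47 S1=71 S2=33 S3=50 S4=19 blocked=[]
Op 9: conn=47 S1=71 S2=33 S3=50 S4=33 blocked=[]
Op 10: conn=37 S1=71 S2=33 S3=40 S4=33 blocked=[]
Op 11: conn=37 S1=71 S2=57 S3=40 S4=33 blocked=[]
Op 12: conn=30 S1=71 S2=57 S3=40 S4=26 blocked=[]
Op 13: conn=25 S1=71 S2=57 S3=40 S4=21 blocked=[]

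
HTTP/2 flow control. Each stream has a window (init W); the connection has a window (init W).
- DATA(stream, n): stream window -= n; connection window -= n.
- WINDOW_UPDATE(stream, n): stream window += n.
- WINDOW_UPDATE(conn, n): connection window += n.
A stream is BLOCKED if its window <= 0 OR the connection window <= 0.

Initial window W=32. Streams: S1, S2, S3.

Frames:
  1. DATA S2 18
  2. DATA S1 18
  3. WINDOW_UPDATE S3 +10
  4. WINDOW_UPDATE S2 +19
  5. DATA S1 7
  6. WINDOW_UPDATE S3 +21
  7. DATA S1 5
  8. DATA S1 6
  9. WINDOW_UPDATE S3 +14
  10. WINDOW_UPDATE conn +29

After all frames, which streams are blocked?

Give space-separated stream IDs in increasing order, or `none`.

Op 1: conn=14 S1=32 S2=14 S3=32 blocked=[]
Op 2: conn=-4 S1=14 S2=14 S3=32 blocked=[1, 2, 3]
Op 3: conn=-4 S1=14 S2=14 S3=42 blocked=[1, 2, 3]
Op 4: conn=-4 S1=14 S2=33 S3=42 blocked=[1, 2, 3]
Op 5: conn=-11 S1=7 S2=33 S3=42 blocked=[1, 2, 3]
Op 6: conn=-11 S1=7 S2=33 S3=63 blocked=[1, 2, 3]
Op 7: conn=-16 S1=2 S2=33 S3=63 blocked=[1, 2, 3]
Op 8: conn=-22 S1=-4 S2=33 S3=63 blocked=[1, 2, 3]
Op 9: conn=-22 S1=-4 S2=33 S3=77 blocked=[1, 2, 3]
Op 10: conn=7 S1=-4 S2=33 S3=77 blocked=[1]

Answer: S1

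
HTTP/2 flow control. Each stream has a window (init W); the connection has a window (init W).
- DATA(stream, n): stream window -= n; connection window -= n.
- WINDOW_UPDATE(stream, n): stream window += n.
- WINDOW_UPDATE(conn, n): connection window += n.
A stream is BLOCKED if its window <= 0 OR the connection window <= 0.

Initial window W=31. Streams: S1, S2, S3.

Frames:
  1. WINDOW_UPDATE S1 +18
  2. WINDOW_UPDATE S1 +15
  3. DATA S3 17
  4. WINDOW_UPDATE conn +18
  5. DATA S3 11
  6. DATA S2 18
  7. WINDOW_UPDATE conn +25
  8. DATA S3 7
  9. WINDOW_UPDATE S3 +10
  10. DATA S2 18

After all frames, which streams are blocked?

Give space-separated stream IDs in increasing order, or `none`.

Answer: S2

Derivation:
Op 1: conn=31 S1=49 S2=31 S3=31 blocked=[]
Op 2: conn=31 S1=64 S2=31 S3=31 blocked=[]
Op 3: conn=14 S1=64 S2=31 S3=14 blocked=[]
Op 4: conn=32 S1=64 S2=31 S3=14 blocked=[]
Op 5: conn=21 S1=64 S2=31 S3=3 blocked=[]
Op 6: conn=3 S1=64 S2=13 S3=3 blocked=[]
Op 7: conn=28 S1=64 S2=13 S3=3 blocked=[]
Op 8: conn=21 S1=64 S2=13 S3=-4 blocked=[3]
Op 9: conn=21 S1=64 S2=13 S3=6 blocked=[]
Op 10: conn=3 S1=64 S2=-5 S3=6 blocked=[2]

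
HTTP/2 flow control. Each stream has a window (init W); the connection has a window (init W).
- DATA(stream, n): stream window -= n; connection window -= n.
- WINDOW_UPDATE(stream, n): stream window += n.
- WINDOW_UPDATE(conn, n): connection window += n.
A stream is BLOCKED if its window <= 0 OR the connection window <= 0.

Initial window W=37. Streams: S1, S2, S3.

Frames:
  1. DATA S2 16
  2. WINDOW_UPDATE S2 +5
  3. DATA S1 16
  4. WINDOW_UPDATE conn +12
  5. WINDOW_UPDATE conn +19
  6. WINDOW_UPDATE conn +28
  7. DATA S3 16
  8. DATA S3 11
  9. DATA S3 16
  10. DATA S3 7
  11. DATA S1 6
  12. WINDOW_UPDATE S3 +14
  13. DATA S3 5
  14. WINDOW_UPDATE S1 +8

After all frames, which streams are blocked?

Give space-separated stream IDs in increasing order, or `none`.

Op 1: conn=21 S1=37 S2=21 S3=37 blocked=[]
Op 2: conn=21 S1=37 S2=26 S3=37 blocked=[]
Op 3: conn=5 S1=21 S2=26 S3=37 blocked=[]
Op 4: conn=17 S1=21 S2=26 S3=37 blocked=[]
Op 5: conn=36 S1=21 S2=26 S3=37 blocked=[]
Op 6: conn=64 S1=21 S2=26 S3=37 blocked=[]
Op 7: conn=48 S1=21 S2=26 S3=21 blocked=[]
Op 8: conn=37 S1=21 S2=26 S3=10 blocked=[]
Op 9: conn=21 S1=21 S2=26 S3=-6 blocked=[3]
Op 10: conn=14 S1=21 S2=26 S3=-13 blocked=[3]
Op 11: conn=8 S1=15 S2=26 S3=-13 blocked=[3]
Op 12: conn=8 S1=15 S2=26 S3=1 blocked=[]
Op 13: conn=3 S1=15 S2=26 S3=-4 blocked=[3]
Op 14: conn=3 S1=23 S2=26 S3=-4 blocked=[3]

Answer: S3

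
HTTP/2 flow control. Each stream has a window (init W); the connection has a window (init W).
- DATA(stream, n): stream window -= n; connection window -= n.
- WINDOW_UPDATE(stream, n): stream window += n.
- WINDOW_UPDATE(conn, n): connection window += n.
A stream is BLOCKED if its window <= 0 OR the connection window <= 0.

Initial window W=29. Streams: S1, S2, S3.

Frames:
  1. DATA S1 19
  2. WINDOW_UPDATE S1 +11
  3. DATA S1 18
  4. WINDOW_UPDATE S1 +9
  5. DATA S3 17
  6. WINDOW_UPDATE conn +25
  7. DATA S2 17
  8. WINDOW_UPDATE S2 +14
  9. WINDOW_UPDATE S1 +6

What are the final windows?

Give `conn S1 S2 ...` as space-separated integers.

Op 1: conn=10 S1=10 S2=29 S3=29 blocked=[]
Op 2: conn=10 S1=21 S2=29 S3=29 blocked=[]
Op 3: conn=-8 S1=3 S2=29 S3=29 blocked=[1, 2, 3]
Op 4: conn=-8 S1=12 S2=29 S3=29 blocked=[1, 2, 3]
Op 5: conn=-25 S1=12 S2=29 S3=12 blocked=[1, 2, 3]
Op 6: conn=0 S1=12 S2=29 S3=12 blocked=[1, 2, 3]
Op 7: conn=-17 S1=12 S2=12 S3=12 blocked=[1, 2, 3]
Op 8: conn=-17 S1=12 S2=26 S3=12 blocked=[1, 2, 3]
Op 9: conn=-17 S1=18 S2=26 S3=12 blocked=[1, 2, 3]

Answer: -17 18 26 12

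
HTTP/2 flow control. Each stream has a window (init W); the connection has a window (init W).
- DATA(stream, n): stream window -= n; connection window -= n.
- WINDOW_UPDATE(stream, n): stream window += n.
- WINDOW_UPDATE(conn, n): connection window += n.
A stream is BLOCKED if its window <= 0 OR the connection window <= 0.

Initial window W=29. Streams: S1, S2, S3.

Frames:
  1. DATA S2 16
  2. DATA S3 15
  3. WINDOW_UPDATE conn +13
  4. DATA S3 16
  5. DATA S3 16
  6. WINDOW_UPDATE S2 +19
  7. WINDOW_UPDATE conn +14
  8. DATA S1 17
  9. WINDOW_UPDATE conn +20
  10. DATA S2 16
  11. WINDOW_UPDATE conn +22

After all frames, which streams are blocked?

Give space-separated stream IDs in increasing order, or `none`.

Op 1: conn=13 S1=29 S2=13 S3=29 blocked=[]
Op 2: conn=-2 S1=29 S2=13 S3=14 blocked=[1, 2, 3]
Op 3: conn=11 S1=29 S2=13 S3=14 blocked=[]
Op 4: conn=-5 S1=29 S2=13 S3=-2 blocked=[1, 2, 3]
Op 5: conn=-21 S1=29 S2=13 S3=-18 blocked=[1, 2, 3]
Op 6: conn=-21 S1=29 S2=32 S3=-18 blocked=[1, 2, 3]
Op 7: conn=-7 S1=29 S2=32 S3=-18 blocked=[1, 2, 3]
Op 8: conn=-24 S1=12 S2=32 S3=-18 blocked=[1, 2, 3]
Op 9: conn=-4 S1=12 S2=32 S3=-18 blocked=[1, 2, 3]
Op 10: conn=-20 S1=12 S2=16 S3=-18 blocked=[1, 2, 3]
Op 11: conn=2 S1=12 S2=16 S3=-18 blocked=[3]

Answer: S3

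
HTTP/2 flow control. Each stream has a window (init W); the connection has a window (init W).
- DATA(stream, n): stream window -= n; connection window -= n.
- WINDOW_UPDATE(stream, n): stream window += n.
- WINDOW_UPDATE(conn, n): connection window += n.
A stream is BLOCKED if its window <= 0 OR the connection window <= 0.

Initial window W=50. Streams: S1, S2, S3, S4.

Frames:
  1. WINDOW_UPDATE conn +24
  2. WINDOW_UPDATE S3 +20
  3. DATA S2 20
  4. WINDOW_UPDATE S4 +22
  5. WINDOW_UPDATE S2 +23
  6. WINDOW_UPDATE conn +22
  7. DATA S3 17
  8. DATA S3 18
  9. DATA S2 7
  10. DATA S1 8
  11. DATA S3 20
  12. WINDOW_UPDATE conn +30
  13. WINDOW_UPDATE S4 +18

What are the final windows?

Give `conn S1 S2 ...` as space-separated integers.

Answer: 36 42 46 15 90

Derivation:
Op 1: conn=74 S1=50 S2=50 S3=50 S4=50 blocked=[]
Op 2: conn=74 S1=50 S2=50 S3=70 S4=50 blocked=[]
Op 3: conn=54 S1=50 S2=30 S3=70 S4=50 blocked=[]
Op 4: conn=54 S1=50 S2=30 S3=70 S4=72 blocked=[]
Op 5: conn=54 S1=50 S2=53 S3=70 S4=72 blocked=[]
Op 6: conn=76 S1=50 S2=53 S3=70 S4=72 blocked=[]
Op 7: conn=59 S1=50 S2=53 S3=53 S4=72 blocked=[]
Op 8: conn=41 S1=50 S2=53 S3=35 S4=72 blocked=[]
Op 9: conn=34 S1=50 S2=46 S3=35 S4=72 blocked=[]
Op 10: conn=26 S1=42 S2=46 S3=35 S4=72 blocked=[]
Op 11: conn=6 S1=42 S2=46 S3=15 S4=72 blocked=[]
Op 12: conn=36 S1=42 S2=46 S3=15 S4=72 blocked=[]
Op 13: conn=36 S1=42 S2=46 S3=15 S4=90 blocked=[]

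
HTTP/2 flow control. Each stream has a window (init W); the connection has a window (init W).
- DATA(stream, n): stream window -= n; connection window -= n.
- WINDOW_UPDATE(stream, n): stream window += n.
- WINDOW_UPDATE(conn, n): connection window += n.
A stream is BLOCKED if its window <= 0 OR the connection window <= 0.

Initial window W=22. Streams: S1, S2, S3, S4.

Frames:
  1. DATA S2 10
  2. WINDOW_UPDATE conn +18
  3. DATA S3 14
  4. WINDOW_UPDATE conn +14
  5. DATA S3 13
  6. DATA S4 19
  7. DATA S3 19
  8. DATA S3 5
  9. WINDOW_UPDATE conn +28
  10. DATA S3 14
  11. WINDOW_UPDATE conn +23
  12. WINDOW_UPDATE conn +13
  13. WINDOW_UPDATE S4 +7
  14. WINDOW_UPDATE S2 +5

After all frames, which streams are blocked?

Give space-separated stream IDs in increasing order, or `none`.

Op 1: conn=12 S1=22 S2=12 S3=22 S4=22 blocked=[]
Op 2: conn=30 S1=22 S2=12 S3=22 S4=22 blocked=[]
Op 3: conn=16 S1=22 S2=12 S3=8 S4=22 blocked=[]
Op 4: conn=30 S1=22 S2=12 S3=8 S4=22 blocked=[]
Op 5: conn=17 S1=22 S2=12 S3=-5 S4=22 blocked=[3]
Op 6: conn=-2 S1=22 S2=12 S3=-5 S4=3 blocked=[1, 2, 3, 4]
Op 7: conn=-21 S1=22 S2=12 S3=-24 S4=3 blocked=[1, 2, 3, 4]
Op 8: conn=-26 S1=22 S2=12 S3=-29 S4=3 blocked=[1, 2, 3, 4]
Op 9: conn=2 S1=22 S2=12 S3=-29 S4=3 blocked=[3]
Op 10: conn=-12 S1=22 S2=12 S3=-43 S4=3 blocked=[1, 2, 3, 4]
Op 11: conn=11 S1=22 S2=12 S3=-43 S4=3 blocked=[3]
Op 12: conn=24 S1=22 S2=12 S3=-43 S4=3 blocked=[3]
Op 13: conn=24 S1=22 S2=12 S3=-43 S4=10 blocked=[3]
Op 14: conn=24 S1=22 S2=17 S3=-43 S4=10 blocked=[3]

Answer: S3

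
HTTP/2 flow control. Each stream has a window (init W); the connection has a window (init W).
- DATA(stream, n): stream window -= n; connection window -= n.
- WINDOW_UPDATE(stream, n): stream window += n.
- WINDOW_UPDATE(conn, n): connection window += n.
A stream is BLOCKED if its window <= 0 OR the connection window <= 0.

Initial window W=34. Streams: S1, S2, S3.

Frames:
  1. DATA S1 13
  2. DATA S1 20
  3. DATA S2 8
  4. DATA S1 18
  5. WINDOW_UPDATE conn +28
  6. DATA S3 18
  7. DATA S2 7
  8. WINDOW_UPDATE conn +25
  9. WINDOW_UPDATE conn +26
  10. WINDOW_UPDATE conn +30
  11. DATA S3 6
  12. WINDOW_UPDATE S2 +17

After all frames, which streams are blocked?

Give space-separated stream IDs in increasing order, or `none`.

Answer: S1

Derivation:
Op 1: conn=21 S1=21 S2=34 S3=34 blocked=[]
Op 2: conn=1 S1=1 S2=34 S3=34 blocked=[]
Op 3: conn=-7 S1=1 S2=26 S3=34 blocked=[1, 2, 3]
Op 4: conn=-25 S1=-17 S2=26 S3=34 blocked=[1, 2, 3]
Op 5: conn=3 S1=-17 S2=26 S3=34 blocked=[1]
Op 6: conn=-15 S1=-17 S2=26 S3=16 blocked=[1, 2, 3]
Op 7: conn=-22 S1=-17 S2=19 S3=16 blocked=[1, 2, 3]
Op 8: conn=3 S1=-17 S2=19 S3=16 blocked=[1]
Op 9: conn=29 S1=-17 S2=19 S3=16 blocked=[1]
Op 10: conn=59 S1=-17 S2=19 S3=16 blocked=[1]
Op 11: conn=53 S1=-17 S2=19 S3=10 blocked=[1]
Op 12: conn=53 S1=-17 S2=36 S3=10 blocked=[1]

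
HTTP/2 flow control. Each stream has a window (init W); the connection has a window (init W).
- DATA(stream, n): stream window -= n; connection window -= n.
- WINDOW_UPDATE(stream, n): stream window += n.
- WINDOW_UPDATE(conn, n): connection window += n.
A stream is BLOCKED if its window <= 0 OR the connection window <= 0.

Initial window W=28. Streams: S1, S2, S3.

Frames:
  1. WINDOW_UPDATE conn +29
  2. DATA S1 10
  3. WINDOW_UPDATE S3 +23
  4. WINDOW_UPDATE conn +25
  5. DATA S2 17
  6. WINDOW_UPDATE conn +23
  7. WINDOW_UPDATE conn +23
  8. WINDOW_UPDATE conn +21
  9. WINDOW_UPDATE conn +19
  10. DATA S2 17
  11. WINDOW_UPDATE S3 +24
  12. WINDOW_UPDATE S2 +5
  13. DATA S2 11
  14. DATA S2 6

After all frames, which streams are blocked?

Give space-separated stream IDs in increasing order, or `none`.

Answer: S2

Derivation:
Op 1: conn=57 S1=28 S2=28 S3=28 blocked=[]
Op 2: conn=47 S1=18 S2=28 S3=28 blocked=[]
Op 3: conn=47 S1=18 S2=28 S3=51 blocked=[]
Op 4: conn=72 S1=18 S2=28 S3=51 blocked=[]
Op 5: conn=55 S1=18 S2=11 S3=51 blocked=[]
Op 6: conn=78 S1=18 S2=11 S3=51 blocked=[]
Op 7: conn=101 S1=18 S2=11 S3=51 blocked=[]
Op 8: conn=122 S1=18 S2=11 S3=51 blocked=[]
Op 9: conn=141 S1=18 S2=11 S3=51 blocked=[]
Op 10: conn=124 S1=18 S2=-6 S3=51 blocked=[2]
Op 11: conn=124 S1=18 S2=-6 S3=75 blocked=[2]
Op 12: conn=124 S1=18 S2=-1 S3=75 blocked=[2]
Op 13: conn=113 S1=18 S2=-12 S3=75 blocked=[2]
Op 14: conn=107 S1=18 S2=-18 S3=75 blocked=[2]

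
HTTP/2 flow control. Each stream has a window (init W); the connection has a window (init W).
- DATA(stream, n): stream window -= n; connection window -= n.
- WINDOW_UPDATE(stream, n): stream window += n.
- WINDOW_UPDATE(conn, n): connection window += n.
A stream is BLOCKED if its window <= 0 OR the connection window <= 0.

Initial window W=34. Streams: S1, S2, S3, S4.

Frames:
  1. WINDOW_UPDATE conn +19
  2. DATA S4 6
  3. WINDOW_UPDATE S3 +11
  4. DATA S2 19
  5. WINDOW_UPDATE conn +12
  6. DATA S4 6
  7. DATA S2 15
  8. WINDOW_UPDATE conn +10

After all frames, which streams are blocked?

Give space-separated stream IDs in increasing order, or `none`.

Answer: S2

Derivation:
Op 1: conn=53 S1=34 S2=34 S3=34 S4=34 blocked=[]
Op 2: conn=47 S1=34 S2=34 S3=34 S4=28 blocked=[]
Op 3: conn=47 S1=34 S2=34 S3=45 S4=28 blocked=[]
Op 4: conn=28 S1=34 S2=15 S3=45 S4=28 blocked=[]
Op 5: conn=40 S1=34 S2=15 S3=45 S4=28 blocked=[]
Op 6: conn=34 S1=34 S2=15 S3=45 S4=22 blocked=[]
Op 7: conn=19 S1=34 S2=0 S3=45 S4=22 blocked=[2]
Op 8: conn=29 S1=34 S2=0 S3=45 S4=22 blocked=[2]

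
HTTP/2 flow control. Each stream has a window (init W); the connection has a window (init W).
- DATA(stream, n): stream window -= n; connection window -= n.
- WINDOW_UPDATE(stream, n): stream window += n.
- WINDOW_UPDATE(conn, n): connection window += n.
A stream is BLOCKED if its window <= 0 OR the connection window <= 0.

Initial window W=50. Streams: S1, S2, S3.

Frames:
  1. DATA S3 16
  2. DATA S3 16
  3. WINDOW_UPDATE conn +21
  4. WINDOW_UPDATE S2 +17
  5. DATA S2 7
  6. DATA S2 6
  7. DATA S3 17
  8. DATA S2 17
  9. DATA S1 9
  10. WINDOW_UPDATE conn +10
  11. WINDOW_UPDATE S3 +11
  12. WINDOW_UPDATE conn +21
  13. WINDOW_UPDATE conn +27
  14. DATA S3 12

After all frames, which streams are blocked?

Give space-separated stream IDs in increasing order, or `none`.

Answer: S3

Derivation:
Op 1: conn=34 S1=50 S2=50 S3=34 blocked=[]
Op 2: conn=18 S1=50 S2=50 S3=18 blocked=[]
Op 3: conn=39 S1=50 S2=50 S3=18 blocked=[]
Op 4: conn=39 S1=50 S2=67 S3=18 blocked=[]
Op 5: conn=32 S1=50 S2=60 S3=18 blocked=[]
Op 6: conn=26 S1=50 S2=54 S3=18 blocked=[]
Op 7: conn=9 S1=50 S2=54 S3=1 blocked=[]
Op 8: conn=-8 S1=50 S2=37 S3=1 blocked=[1, 2, 3]
Op 9: conn=-17 S1=41 S2=37 S3=1 blocked=[1, 2, 3]
Op 10: conn=-7 S1=41 S2=37 S3=1 blocked=[1, 2, 3]
Op 11: conn=-7 S1=41 S2=37 S3=12 blocked=[1, 2, 3]
Op 12: conn=14 S1=41 S2=37 S3=12 blocked=[]
Op 13: conn=41 S1=41 S2=37 S3=12 blocked=[]
Op 14: conn=29 S1=41 S2=37 S3=0 blocked=[3]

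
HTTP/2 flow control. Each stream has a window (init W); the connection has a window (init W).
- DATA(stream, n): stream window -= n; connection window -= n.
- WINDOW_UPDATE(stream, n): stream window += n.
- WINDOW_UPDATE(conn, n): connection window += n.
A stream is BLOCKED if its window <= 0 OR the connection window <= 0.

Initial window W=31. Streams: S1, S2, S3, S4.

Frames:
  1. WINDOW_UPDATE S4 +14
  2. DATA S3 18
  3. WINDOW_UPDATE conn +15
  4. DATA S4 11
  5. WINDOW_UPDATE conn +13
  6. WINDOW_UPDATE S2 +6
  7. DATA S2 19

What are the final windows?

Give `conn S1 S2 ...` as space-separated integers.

Answer: 11 31 18 13 34

Derivation:
Op 1: conn=31 S1=31 S2=31 S3=31 S4=45 blocked=[]
Op 2: conn=13 S1=31 S2=31 S3=13 S4=45 blocked=[]
Op 3: conn=28 S1=31 S2=31 S3=13 S4=45 blocked=[]
Op 4: conn=17 S1=31 S2=31 S3=13 S4=34 blocked=[]
Op 5: conn=30 S1=31 S2=31 S3=13 S4=34 blocked=[]
Op 6: conn=30 S1=31 S2=37 S3=13 S4=34 blocked=[]
Op 7: conn=11 S1=31 S2=18 S3=13 S4=34 blocked=[]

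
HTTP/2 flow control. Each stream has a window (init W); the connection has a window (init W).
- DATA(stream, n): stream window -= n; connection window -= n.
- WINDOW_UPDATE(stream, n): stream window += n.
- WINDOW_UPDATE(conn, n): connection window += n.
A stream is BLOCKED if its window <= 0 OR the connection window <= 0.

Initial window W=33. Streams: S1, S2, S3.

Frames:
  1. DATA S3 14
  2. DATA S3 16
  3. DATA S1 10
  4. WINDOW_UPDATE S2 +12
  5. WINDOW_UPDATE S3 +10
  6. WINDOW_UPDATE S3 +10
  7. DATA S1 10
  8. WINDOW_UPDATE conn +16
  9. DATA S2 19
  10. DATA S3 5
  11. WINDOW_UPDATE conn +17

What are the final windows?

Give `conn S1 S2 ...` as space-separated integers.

Answer: -8 13 26 18

Derivation:
Op 1: conn=19 S1=33 S2=33 S3=19 blocked=[]
Op 2: conn=3 S1=33 S2=33 S3=3 blocked=[]
Op 3: conn=-7 S1=23 S2=33 S3=3 blocked=[1, 2, 3]
Op 4: conn=-7 S1=23 S2=45 S3=3 blocked=[1, 2, 3]
Op 5: conn=-7 S1=23 S2=45 S3=13 blocked=[1, 2, 3]
Op 6: conn=-7 S1=23 S2=45 S3=23 blocked=[1, 2, 3]
Op 7: conn=-17 S1=13 S2=45 S3=23 blocked=[1, 2, 3]
Op 8: conn=-1 S1=13 S2=45 S3=23 blocked=[1, 2, 3]
Op 9: conn=-20 S1=13 S2=26 S3=23 blocked=[1, 2, 3]
Op 10: conn=-25 S1=13 S2=26 S3=18 blocked=[1, 2, 3]
Op 11: conn=-8 S1=13 S2=26 S3=18 blocked=[1, 2, 3]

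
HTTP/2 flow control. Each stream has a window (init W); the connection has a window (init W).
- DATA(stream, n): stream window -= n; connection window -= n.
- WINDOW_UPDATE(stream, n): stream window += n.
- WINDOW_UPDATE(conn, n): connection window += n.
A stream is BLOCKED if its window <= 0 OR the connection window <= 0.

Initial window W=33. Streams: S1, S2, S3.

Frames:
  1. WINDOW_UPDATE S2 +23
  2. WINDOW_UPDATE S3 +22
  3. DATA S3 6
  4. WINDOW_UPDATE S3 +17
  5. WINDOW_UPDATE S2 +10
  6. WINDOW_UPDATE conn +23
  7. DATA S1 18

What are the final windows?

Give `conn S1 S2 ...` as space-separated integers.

Answer: 32 15 66 66

Derivation:
Op 1: conn=33 S1=33 S2=56 S3=33 blocked=[]
Op 2: conn=33 S1=33 S2=56 S3=55 blocked=[]
Op 3: conn=27 S1=33 S2=56 S3=49 blocked=[]
Op 4: conn=27 S1=33 S2=56 S3=66 blocked=[]
Op 5: conn=27 S1=33 S2=66 S3=66 blocked=[]
Op 6: conn=50 S1=33 S2=66 S3=66 blocked=[]
Op 7: conn=32 S1=15 S2=66 S3=66 blocked=[]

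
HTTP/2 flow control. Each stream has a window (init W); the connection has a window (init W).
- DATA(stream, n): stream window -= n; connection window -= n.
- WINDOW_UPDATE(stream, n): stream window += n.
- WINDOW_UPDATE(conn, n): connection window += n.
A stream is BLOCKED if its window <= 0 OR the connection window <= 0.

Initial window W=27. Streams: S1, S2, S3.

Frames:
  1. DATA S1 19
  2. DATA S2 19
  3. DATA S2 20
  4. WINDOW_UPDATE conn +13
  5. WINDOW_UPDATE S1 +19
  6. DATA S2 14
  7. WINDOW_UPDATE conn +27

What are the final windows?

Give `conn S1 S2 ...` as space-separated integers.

Answer: -5 27 -26 27

Derivation:
Op 1: conn=8 S1=8 S2=27 S3=27 blocked=[]
Op 2: conn=-11 S1=8 S2=8 S3=27 blocked=[1, 2, 3]
Op 3: conn=-31 S1=8 S2=-12 S3=27 blocked=[1, 2, 3]
Op 4: conn=-18 S1=8 S2=-12 S3=27 blocked=[1, 2, 3]
Op 5: conn=-18 S1=27 S2=-12 S3=27 blocked=[1, 2, 3]
Op 6: conn=-32 S1=27 S2=-26 S3=27 blocked=[1, 2, 3]
Op 7: conn=-5 S1=27 S2=-26 S3=27 blocked=[1, 2, 3]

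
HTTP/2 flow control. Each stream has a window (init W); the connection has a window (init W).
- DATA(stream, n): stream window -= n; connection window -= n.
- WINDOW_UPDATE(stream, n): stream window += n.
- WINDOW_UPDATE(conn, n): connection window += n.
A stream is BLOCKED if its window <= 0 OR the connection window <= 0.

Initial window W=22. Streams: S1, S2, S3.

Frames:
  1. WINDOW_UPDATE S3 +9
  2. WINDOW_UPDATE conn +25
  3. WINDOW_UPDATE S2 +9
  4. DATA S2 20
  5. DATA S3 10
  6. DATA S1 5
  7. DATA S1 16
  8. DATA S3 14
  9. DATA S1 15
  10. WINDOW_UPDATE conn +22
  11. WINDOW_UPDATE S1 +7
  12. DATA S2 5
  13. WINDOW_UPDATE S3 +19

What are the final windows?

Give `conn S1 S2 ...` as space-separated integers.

Op 1: conn=22 S1=22 S2=22 S3=31 blocked=[]
Op 2: conn=47 S1=22 S2=22 S3=31 blocked=[]
Op 3: conn=47 S1=22 S2=31 S3=31 blocked=[]
Op 4: conn=27 S1=22 S2=11 S3=31 blocked=[]
Op 5: conn=17 S1=22 S2=11 S3=21 blocked=[]
Op 6: conn=12 S1=17 S2=11 S3=21 blocked=[]
Op 7: conn=-4 S1=1 S2=11 S3=21 blocked=[1, 2, 3]
Op 8: conn=-18 S1=1 S2=11 S3=7 blocked=[1, 2, 3]
Op 9: conn=-33 S1=-14 S2=11 S3=7 blocked=[1, 2, 3]
Op 10: conn=-11 S1=-14 S2=11 S3=7 blocked=[1, 2, 3]
Op 11: conn=-11 S1=-7 S2=11 S3=7 blocked=[1, 2, 3]
Op 12: conn=-16 S1=-7 S2=6 S3=7 blocked=[1, 2, 3]
Op 13: conn=-16 S1=-7 S2=6 S3=26 blocked=[1, 2, 3]

Answer: -16 -7 6 26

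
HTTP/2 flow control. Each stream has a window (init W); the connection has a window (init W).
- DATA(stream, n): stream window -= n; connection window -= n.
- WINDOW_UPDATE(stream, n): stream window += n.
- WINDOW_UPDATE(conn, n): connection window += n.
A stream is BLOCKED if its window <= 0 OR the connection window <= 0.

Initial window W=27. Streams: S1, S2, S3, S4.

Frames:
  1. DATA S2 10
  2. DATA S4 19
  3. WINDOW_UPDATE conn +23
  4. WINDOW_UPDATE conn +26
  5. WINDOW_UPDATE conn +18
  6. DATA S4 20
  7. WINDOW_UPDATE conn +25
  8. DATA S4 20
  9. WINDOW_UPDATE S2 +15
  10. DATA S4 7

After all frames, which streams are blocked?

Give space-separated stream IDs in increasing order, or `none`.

Op 1: conn=17 S1=27 S2=17 S3=27 S4=27 blocked=[]
Op 2: conn=-2 S1=27 S2=17 S3=27 S4=8 blocked=[1, 2, 3, 4]
Op 3: conn=21 S1=27 S2=17 S3=27 S4=8 blocked=[]
Op 4: conn=47 S1=27 S2=17 S3=27 S4=8 blocked=[]
Op 5: conn=65 S1=27 S2=17 S3=27 S4=8 blocked=[]
Op 6: conn=45 S1=27 S2=17 S3=27 S4=-12 blocked=[4]
Op 7: conn=70 S1=27 S2=17 S3=27 S4=-12 blocked=[4]
Op 8: conn=50 S1=27 S2=17 S3=27 S4=-32 blocked=[4]
Op 9: conn=50 S1=27 S2=32 S3=27 S4=-32 blocked=[4]
Op 10: conn=43 S1=27 S2=32 S3=27 S4=-39 blocked=[4]

Answer: S4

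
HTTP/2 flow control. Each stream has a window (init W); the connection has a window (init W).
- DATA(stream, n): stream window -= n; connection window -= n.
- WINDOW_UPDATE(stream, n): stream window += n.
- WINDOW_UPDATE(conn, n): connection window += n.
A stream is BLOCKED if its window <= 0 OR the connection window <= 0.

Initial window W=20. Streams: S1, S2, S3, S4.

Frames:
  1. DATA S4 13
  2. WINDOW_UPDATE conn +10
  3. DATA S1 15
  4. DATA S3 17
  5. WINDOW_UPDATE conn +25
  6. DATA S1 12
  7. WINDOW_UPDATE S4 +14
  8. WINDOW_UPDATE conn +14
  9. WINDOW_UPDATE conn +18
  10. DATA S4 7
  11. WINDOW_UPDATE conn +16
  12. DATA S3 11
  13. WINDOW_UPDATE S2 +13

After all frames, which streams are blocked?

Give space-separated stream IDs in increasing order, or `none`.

Op 1: conn=7 S1=20 S2=20 S3=20 S4=7 blocked=[]
Op 2: conn=17 S1=20 S2=20 S3=20 S4=7 blocked=[]
Op 3: conn=2 S1=5 S2=20 S3=20 S4=7 blocked=[]
Op 4: conn=-15 S1=5 S2=20 S3=3 S4=7 blocked=[1, 2, 3, 4]
Op 5: conn=10 S1=5 S2=20 S3=3 S4=7 blocked=[]
Op 6: conn=-2 S1=-7 S2=20 S3=3 S4=7 blocked=[1, 2, 3, 4]
Op 7: conn=-2 S1=-7 S2=20 S3=3 S4=21 blocked=[1, 2, 3, 4]
Op 8: conn=12 S1=-7 S2=20 S3=3 S4=21 blocked=[1]
Op 9: conn=30 S1=-7 S2=20 S3=3 S4=21 blocked=[1]
Op 10: conn=23 S1=-7 S2=20 S3=3 S4=14 blocked=[1]
Op 11: conn=39 S1=-7 S2=20 S3=3 S4=14 blocked=[1]
Op 12: conn=28 S1=-7 S2=20 S3=-8 S4=14 blocked=[1, 3]
Op 13: conn=28 S1=-7 S2=33 S3=-8 S4=14 blocked=[1, 3]

Answer: S1 S3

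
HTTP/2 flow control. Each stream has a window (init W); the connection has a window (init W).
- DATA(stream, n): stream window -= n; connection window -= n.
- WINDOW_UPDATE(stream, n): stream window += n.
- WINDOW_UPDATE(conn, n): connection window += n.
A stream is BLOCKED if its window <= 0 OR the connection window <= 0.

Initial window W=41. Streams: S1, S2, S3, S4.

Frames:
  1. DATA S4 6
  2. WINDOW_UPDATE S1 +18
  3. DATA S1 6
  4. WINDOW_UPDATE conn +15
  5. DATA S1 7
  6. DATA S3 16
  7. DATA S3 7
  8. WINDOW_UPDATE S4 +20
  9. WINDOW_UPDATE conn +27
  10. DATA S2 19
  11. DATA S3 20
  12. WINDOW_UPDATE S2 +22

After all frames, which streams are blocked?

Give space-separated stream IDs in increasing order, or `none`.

Op 1: conn=35 S1=41 S2=41 S3=41 S4=35 blocked=[]
Op 2: conn=35 S1=59 S2=41 S3=41 S4=35 blocked=[]
Op 3: conn=29 S1=53 S2=41 S3=41 S4=35 blocked=[]
Op 4: conn=44 S1=53 S2=41 S3=41 S4=35 blocked=[]
Op 5: conn=37 S1=46 S2=41 S3=41 S4=35 blocked=[]
Op 6: conn=21 S1=46 S2=41 S3=25 S4=35 blocked=[]
Op 7: conn=14 S1=46 S2=41 S3=18 S4=35 blocked=[]
Op 8: conn=14 S1=46 S2=41 S3=18 S4=55 blocked=[]
Op 9: conn=41 S1=46 S2=41 S3=18 S4=55 blocked=[]
Op 10: conn=22 S1=46 S2=22 S3=18 S4=55 blocked=[]
Op 11: conn=2 S1=46 S2=22 S3=-2 S4=55 blocked=[3]
Op 12: conn=2 S1=46 S2=44 S3=-2 S4=55 blocked=[3]

Answer: S3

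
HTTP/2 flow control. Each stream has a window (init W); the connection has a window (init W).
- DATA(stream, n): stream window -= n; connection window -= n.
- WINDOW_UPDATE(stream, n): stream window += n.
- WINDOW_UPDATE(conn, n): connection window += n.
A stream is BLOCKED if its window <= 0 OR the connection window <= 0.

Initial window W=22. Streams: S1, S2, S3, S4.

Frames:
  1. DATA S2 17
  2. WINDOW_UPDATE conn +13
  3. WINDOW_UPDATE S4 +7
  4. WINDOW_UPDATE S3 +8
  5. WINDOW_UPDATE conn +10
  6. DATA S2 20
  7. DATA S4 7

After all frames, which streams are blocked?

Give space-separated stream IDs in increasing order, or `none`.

Answer: S2

Derivation:
Op 1: conn=5 S1=22 S2=5 S3=22 S4=22 blocked=[]
Op 2: conn=18 S1=22 S2=5 S3=22 S4=22 blocked=[]
Op 3: conn=18 S1=22 S2=5 S3=22 S4=29 blocked=[]
Op 4: conn=18 S1=22 S2=5 S3=30 S4=29 blocked=[]
Op 5: conn=28 S1=22 S2=5 S3=30 S4=29 blocked=[]
Op 6: conn=8 S1=22 S2=-15 S3=30 S4=29 blocked=[2]
Op 7: conn=1 S1=22 S2=-15 S3=30 S4=22 blocked=[2]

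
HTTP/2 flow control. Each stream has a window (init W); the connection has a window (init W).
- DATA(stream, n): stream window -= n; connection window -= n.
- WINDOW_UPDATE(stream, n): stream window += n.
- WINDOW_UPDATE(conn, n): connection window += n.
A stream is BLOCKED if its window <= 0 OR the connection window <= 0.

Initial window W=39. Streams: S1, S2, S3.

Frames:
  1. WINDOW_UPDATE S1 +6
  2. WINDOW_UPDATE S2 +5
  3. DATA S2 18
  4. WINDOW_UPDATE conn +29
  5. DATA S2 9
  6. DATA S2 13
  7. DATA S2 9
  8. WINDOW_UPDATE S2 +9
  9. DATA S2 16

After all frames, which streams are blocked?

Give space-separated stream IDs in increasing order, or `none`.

Op 1: conn=39 S1=45 S2=39 S3=39 blocked=[]
Op 2: conn=39 S1=45 S2=44 S3=39 blocked=[]
Op 3: conn=21 S1=45 S2=26 S3=39 blocked=[]
Op 4: conn=50 S1=45 S2=26 S3=39 blocked=[]
Op 5: conn=41 S1=45 S2=17 S3=39 blocked=[]
Op 6: conn=28 S1=45 S2=4 S3=39 blocked=[]
Op 7: conn=19 S1=45 S2=-5 S3=39 blocked=[2]
Op 8: conn=19 S1=45 S2=4 S3=39 blocked=[]
Op 9: conn=3 S1=45 S2=-12 S3=39 blocked=[2]

Answer: S2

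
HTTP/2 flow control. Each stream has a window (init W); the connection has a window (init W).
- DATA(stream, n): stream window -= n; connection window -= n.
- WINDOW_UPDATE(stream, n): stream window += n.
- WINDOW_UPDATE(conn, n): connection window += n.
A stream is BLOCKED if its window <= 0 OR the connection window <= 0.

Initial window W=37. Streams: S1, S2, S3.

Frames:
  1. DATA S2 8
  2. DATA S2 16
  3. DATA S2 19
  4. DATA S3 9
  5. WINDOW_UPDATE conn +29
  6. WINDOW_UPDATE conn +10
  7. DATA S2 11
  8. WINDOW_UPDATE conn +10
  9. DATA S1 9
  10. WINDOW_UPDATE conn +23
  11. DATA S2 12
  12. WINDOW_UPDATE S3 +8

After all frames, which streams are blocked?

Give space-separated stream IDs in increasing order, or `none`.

Op 1: conn=29 S1=37 S2=29 S3=37 blocked=[]
Op 2: conn=13 S1=37 S2=13 S3=37 blocked=[]
Op 3: conn=-6 S1=37 S2=-6 S3=37 blocked=[1, 2, 3]
Op 4: conn=-15 S1=37 S2=-6 S3=28 blocked=[1, 2, 3]
Op 5: conn=14 S1=37 S2=-6 S3=28 blocked=[2]
Op 6: conn=24 S1=37 S2=-6 S3=28 blocked=[2]
Op 7: conn=13 S1=37 S2=-17 S3=28 blocked=[2]
Op 8: conn=23 S1=37 S2=-17 S3=28 blocked=[2]
Op 9: conn=14 S1=28 S2=-17 S3=28 blocked=[2]
Op 10: conn=37 S1=28 S2=-17 S3=28 blocked=[2]
Op 11: conn=25 S1=28 S2=-29 S3=28 blocked=[2]
Op 12: conn=25 S1=28 S2=-29 S3=36 blocked=[2]

Answer: S2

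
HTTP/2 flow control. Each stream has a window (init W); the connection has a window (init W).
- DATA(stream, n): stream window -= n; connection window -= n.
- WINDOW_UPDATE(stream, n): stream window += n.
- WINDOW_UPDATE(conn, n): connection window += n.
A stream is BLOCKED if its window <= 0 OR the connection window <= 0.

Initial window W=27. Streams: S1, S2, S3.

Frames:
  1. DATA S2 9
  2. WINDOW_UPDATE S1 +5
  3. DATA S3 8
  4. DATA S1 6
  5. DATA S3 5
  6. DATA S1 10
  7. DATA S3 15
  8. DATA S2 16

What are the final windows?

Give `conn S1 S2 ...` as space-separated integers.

Op 1: conn=18 S1=27 S2=18 S3=27 blocked=[]
Op 2: conn=18 S1=32 S2=18 S3=27 blocked=[]
Op 3: conn=10 S1=32 S2=18 S3=19 blocked=[]
Op 4: conn=4 S1=26 S2=18 S3=19 blocked=[]
Op 5: conn=-1 S1=26 S2=18 S3=14 blocked=[1, 2, 3]
Op 6: conn=-11 S1=16 S2=18 S3=14 blocked=[1, 2, 3]
Op 7: conn=-26 S1=16 S2=18 S3=-1 blocked=[1, 2, 3]
Op 8: conn=-42 S1=16 S2=2 S3=-1 blocked=[1, 2, 3]

Answer: -42 16 2 -1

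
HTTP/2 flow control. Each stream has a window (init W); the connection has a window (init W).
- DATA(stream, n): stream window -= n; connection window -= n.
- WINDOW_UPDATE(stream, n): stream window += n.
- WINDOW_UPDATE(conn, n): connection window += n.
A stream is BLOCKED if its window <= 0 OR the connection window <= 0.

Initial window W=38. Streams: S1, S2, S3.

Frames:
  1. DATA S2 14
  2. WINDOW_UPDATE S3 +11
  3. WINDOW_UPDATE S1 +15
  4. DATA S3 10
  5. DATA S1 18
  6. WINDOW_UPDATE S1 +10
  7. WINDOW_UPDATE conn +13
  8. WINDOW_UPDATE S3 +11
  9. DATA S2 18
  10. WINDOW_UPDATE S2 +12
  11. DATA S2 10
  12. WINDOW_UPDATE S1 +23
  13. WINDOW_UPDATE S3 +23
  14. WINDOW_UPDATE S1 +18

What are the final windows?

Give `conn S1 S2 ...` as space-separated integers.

Answer: -19 86 8 73

Derivation:
Op 1: conn=24 S1=38 S2=24 S3=38 blocked=[]
Op 2: conn=24 S1=38 S2=24 S3=49 blocked=[]
Op 3: conn=24 S1=53 S2=24 S3=49 blocked=[]
Op 4: conn=14 S1=53 S2=24 S3=39 blocked=[]
Op 5: conn=-4 S1=35 S2=24 S3=39 blocked=[1, 2, 3]
Op 6: conn=-4 S1=45 S2=24 S3=39 blocked=[1, 2, 3]
Op 7: conn=9 S1=45 S2=24 S3=39 blocked=[]
Op 8: conn=9 S1=45 S2=24 S3=50 blocked=[]
Op 9: conn=-9 S1=45 S2=6 S3=50 blocked=[1, 2, 3]
Op 10: conn=-9 S1=45 S2=18 S3=50 blocked=[1, 2, 3]
Op 11: conn=-19 S1=45 S2=8 S3=50 blocked=[1, 2, 3]
Op 12: conn=-19 S1=68 S2=8 S3=50 blocked=[1, 2, 3]
Op 13: conn=-19 S1=68 S2=8 S3=73 blocked=[1, 2, 3]
Op 14: conn=-19 S1=86 S2=8 S3=73 blocked=[1, 2, 3]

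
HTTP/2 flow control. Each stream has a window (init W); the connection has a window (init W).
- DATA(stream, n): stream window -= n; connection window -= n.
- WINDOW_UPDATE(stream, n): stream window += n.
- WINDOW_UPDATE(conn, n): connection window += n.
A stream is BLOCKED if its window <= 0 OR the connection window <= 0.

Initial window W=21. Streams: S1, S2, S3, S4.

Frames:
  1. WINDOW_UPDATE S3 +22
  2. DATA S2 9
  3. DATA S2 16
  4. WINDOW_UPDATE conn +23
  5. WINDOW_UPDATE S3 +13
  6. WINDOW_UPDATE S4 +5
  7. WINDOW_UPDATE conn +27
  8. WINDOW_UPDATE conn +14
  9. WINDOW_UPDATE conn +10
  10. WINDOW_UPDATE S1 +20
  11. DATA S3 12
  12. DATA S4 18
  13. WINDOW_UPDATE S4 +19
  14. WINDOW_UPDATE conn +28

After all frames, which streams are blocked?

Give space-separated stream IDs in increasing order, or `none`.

Op 1: conn=21 S1=21 S2=21 S3=43 S4=21 blocked=[]
Op 2: conn=12 S1=21 S2=12 S3=43 S4=21 blocked=[]
Op 3: conn=-4 S1=21 S2=-4 S3=43 S4=21 blocked=[1, 2, 3, 4]
Op 4: conn=19 S1=21 S2=-4 S3=43 S4=21 blocked=[2]
Op 5: conn=19 S1=21 S2=-4 S3=56 S4=21 blocked=[2]
Op 6: conn=19 S1=21 S2=-4 S3=56 S4=26 blocked=[2]
Op 7: conn=46 S1=21 S2=-4 S3=56 S4=26 blocked=[2]
Op 8: conn=60 S1=21 S2=-4 S3=56 S4=26 blocked=[2]
Op 9: conn=70 S1=21 S2=-4 S3=56 S4=26 blocked=[2]
Op 10: conn=70 S1=41 S2=-4 S3=56 S4=26 blocked=[2]
Op 11: conn=58 S1=41 S2=-4 S3=44 S4=26 blocked=[2]
Op 12: conn=40 S1=41 S2=-4 S3=44 S4=8 blocked=[2]
Op 13: conn=40 S1=41 S2=-4 S3=44 S4=27 blocked=[2]
Op 14: conn=68 S1=41 S2=-4 S3=44 S4=27 blocked=[2]

Answer: S2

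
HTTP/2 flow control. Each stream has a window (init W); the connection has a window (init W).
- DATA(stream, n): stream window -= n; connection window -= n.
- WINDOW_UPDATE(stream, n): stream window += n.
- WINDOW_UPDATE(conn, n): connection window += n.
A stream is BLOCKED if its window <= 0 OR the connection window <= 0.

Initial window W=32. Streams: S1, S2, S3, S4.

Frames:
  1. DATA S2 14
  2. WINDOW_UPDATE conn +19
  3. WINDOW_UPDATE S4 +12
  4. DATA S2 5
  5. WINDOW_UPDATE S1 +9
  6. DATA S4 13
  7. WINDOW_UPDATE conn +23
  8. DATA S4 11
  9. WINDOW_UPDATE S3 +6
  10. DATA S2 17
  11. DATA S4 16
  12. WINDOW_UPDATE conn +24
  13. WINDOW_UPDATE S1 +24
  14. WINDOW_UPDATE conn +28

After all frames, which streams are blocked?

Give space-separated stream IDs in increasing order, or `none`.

Op 1: conn=18 S1=32 S2=18 S3=32 S4=32 blocked=[]
Op 2: conn=37 S1=32 S2=18 S3=32 S4=32 blocked=[]
Op 3: conn=37 S1=32 S2=18 S3=32 S4=44 blocked=[]
Op 4: conn=32 S1=32 S2=13 S3=32 S4=44 blocked=[]
Op 5: conn=32 S1=41 S2=13 S3=32 S4=44 blocked=[]
Op 6: conn=19 S1=41 S2=13 S3=32 S4=31 blocked=[]
Op 7: conn=42 S1=41 S2=13 S3=32 S4=31 blocked=[]
Op 8: conn=31 S1=41 S2=13 S3=32 S4=20 blocked=[]
Op 9: conn=31 S1=41 S2=13 S3=38 S4=20 blocked=[]
Op 10: conn=14 S1=41 S2=-4 S3=38 S4=20 blocked=[2]
Op 11: conn=-2 S1=41 S2=-4 S3=38 S4=4 blocked=[1, 2, 3, 4]
Op 12: conn=22 S1=41 S2=-4 S3=38 S4=4 blocked=[2]
Op 13: conn=22 S1=65 S2=-4 S3=38 S4=4 blocked=[2]
Op 14: conn=50 S1=65 S2=-4 S3=38 S4=4 blocked=[2]

Answer: S2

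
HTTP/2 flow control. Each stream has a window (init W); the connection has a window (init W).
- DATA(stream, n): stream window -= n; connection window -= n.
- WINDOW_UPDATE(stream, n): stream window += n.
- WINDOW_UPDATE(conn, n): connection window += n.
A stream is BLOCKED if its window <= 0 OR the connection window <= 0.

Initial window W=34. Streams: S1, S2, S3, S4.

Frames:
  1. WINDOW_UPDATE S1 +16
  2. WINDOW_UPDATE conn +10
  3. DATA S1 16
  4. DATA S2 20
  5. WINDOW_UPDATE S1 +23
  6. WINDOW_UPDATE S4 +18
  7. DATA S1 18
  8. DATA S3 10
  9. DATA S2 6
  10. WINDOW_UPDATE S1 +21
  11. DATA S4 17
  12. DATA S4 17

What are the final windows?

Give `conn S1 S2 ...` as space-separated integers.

Op 1: conn=34 S1=50 S2=34 S3=34 S4=34 blocked=[]
Op 2: conn=44 S1=50 S2=34 S3=34 S4=34 blocked=[]
Op 3: conn=28 S1=34 S2=34 S3=34 S4=34 blocked=[]
Op 4: conn=8 S1=34 S2=14 S3=34 S4=34 blocked=[]
Op 5: conn=8 S1=57 S2=14 S3=34 S4=34 blocked=[]
Op 6: conn=8 S1=57 S2=14 S3=34 S4=52 blocked=[]
Op 7: conn=-10 S1=39 S2=14 S3=34 S4=52 blocked=[1, 2, 3, 4]
Op 8: conn=-20 S1=39 S2=14 S3=24 S4=52 blocked=[1, 2, 3, 4]
Op 9: conn=-26 S1=39 S2=8 S3=24 S4=52 blocked=[1, 2, 3, 4]
Op 10: conn=-26 S1=60 S2=8 S3=24 S4=52 blocked=[1, 2, 3, 4]
Op 11: conn=-43 S1=60 S2=8 S3=24 S4=35 blocked=[1, 2, 3, 4]
Op 12: conn=-60 S1=60 S2=8 S3=24 S4=18 blocked=[1, 2, 3, 4]

Answer: -60 60 8 24 18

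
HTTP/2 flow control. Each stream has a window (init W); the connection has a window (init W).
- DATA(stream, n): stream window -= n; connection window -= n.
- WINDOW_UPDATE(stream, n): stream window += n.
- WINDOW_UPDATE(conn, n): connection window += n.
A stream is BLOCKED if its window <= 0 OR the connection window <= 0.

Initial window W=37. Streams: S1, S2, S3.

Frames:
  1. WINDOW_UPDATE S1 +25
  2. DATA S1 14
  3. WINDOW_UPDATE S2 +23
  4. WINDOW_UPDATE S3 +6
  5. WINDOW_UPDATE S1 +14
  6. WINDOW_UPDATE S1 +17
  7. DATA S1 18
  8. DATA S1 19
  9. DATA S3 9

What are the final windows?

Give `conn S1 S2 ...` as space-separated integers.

Answer: -23 42 60 34

Derivation:
Op 1: conn=37 S1=62 S2=37 S3=37 blocked=[]
Op 2: conn=23 S1=48 S2=37 S3=37 blocked=[]
Op 3: conn=23 S1=48 S2=60 S3=37 blocked=[]
Op 4: conn=23 S1=48 S2=60 S3=43 blocked=[]
Op 5: conn=23 S1=62 S2=60 S3=43 blocked=[]
Op 6: conn=23 S1=79 S2=60 S3=43 blocked=[]
Op 7: conn=5 S1=61 S2=60 S3=43 blocked=[]
Op 8: conn=-14 S1=42 S2=60 S3=43 blocked=[1, 2, 3]
Op 9: conn=-23 S1=42 S2=60 S3=34 blocked=[1, 2, 3]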